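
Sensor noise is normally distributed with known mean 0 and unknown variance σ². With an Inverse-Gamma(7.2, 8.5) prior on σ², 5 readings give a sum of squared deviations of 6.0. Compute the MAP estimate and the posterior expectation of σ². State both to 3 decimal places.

MAP estimate = 1.075, posterior expectation = 1.322

Posterior: Inverse-Gamma(shape = 7.2+5/2 = 9.7, scale = 8.5+6.0/2 = 11.5).
Mode = β/(α+1) = 11.5/10.7 = 1.075.
Mean = β/(α−1) = 11.5/8.7 = 1.322.
Mean > mode: the posterior has a right tail.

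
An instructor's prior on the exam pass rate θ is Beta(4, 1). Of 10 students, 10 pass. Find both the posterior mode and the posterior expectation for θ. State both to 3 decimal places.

Posterior: Beta(4+10, 1+0) = Beta(14, 1).
Since β = 1 ≤ 1 and α > 1, the Beta density is monotone increasing on [0,1]; the mode is at 1.
Mean = 14/(14+1) = 0.933.

MAP: 1.000. Posterior mean: 0.933.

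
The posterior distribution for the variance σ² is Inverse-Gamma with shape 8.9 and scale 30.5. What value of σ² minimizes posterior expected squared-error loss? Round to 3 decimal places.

Mode = β/(α+1) = 30.5/9.9 = 3.081.
Mean = β/(α−1) = 30.5/7.9 = 3.861.
Squared-error loss ⇒ the optimal estimator is the posterior mean.

3.861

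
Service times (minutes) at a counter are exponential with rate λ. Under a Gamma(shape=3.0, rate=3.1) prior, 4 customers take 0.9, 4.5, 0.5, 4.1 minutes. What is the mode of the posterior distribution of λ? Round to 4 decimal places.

Σ times = 10.0. Posterior: Gamma(shape = 3.0+4 = 7.0, rate = 3.1+10.0 = 13.1).
Mode = (α−1)/β = 6.0/13.1 = 0.4580.
Mean = α/β = 7.0/13.1 = 0.5344.
This is the posterior mode — the MAP estimate.

0.4580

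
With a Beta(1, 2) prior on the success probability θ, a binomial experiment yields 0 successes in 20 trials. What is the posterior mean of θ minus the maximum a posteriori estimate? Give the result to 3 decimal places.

0.043

Posterior: Beta(1+0, 2+20) = Beta(1, 22).
Since α = 1 ≤ 1 and β > 1, the Beta density is monotone decreasing on [0,1]; the mode is at 0.
Mean = 1/(1+22) = 0.043.
Difference = 0.043 − 0.000 = 0.043.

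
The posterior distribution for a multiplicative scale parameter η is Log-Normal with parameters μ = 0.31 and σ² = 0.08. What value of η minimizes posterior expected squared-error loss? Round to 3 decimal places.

1.419

Mode = exp(μ − σ²) = exp(0.23) = 1.259.
Mean = exp(μ + σ²/2) = exp(0.350) = 1.419.
Squared-error loss ⇒ the optimal estimator is the posterior mean.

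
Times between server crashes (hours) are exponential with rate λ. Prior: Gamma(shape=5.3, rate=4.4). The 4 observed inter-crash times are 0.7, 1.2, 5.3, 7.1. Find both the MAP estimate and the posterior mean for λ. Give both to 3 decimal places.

Σ times = 14.3. Posterior: Gamma(shape = 5.3+4 = 9.3, rate = 4.4+14.3 = 18.7).
Mode = (α−1)/β = 8.3/18.7 = 0.444.
Mean = α/β = 9.3/18.7 = 0.497.
Mean > mode: the posterior has a right tail.

λ_MAP = 0.444, E[λ|data] = 0.497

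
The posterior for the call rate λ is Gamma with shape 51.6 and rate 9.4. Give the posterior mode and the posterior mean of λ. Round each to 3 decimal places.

Mode = (α−1)/β = 50.6/9.4 = 5.383.
Mean = α/β = 51.6/9.4 = 5.489.
Mean > mode: the posterior has a right tail.

posterior mode = 5.383, posterior mean = 5.489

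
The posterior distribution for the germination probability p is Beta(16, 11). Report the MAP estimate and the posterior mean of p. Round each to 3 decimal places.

Mode = (16−1)/(16+11−2) = 15/25 = 0.600.
Mean = 16/(16+11) = 16/27 = 0.593.
The mean is pulled below the mode by the posterior's left skew.

MAP: 0.600. Posterior mean: 0.593.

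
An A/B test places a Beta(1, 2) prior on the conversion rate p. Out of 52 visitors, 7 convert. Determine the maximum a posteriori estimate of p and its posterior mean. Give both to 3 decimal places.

MAP = 0.132; posterior mean = 0.145

Posterior: Beta(1+7, 2+45) = Beta(8, 47).
Mode = (8−1)/(8+47−2) = 7/53 = 0.132.
Mean = 8/(8+47) = 8/55 = 0.145.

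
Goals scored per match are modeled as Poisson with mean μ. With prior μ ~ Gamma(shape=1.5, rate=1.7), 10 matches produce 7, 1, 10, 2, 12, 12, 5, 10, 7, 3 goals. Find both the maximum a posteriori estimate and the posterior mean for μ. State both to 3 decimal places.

Σ counts = 69. Posterior: Gamma(shape = 1.5+69 = 70.5, rate = 1.7+10 = 11.7).
Mode = (α−1)/β = 69.5/11.7 = 5.940.
Mean = α/β = 70.5/11.7 = 6.026.

MAP: 5.940. Posterior mean: 6.026.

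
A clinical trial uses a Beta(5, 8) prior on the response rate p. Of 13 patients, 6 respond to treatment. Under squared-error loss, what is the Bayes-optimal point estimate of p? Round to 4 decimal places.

Posterior: Beta(5+6, 8+7) = Beta(11, 15).
Mode = (11−1)/(11+15−2) = 10/24 = 0.4167.
Mean = 11/(11+15) = 11/26 = 0.4231.
Squared-error loss ⇒ the optimal estimator is the posterior mean.

0.4231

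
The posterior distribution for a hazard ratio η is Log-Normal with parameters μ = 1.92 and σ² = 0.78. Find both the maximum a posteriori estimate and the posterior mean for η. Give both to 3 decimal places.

Mode = exp(μ − σ²) = exp(1.14) = 3.127.
Mean = exp(μ + σ²/2) = exp(2.310) = 10.074.
The mean is pulled above the mode by the posterior's right skew.

η_MAP = 3.127, E[η|data] = 10.074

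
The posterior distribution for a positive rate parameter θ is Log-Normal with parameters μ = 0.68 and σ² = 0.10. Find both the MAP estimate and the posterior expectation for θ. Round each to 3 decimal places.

MAP: 1.786. Posterior mean: 2.075.

Mode = exp(μ − σ²) = exp(0.58) = 1.786.
Mean = exp(μ + σ²/2) = exp(0.730) = 2.075.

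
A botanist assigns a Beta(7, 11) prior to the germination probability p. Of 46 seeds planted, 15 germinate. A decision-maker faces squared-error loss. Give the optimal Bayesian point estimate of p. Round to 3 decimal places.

Posterior: Beta(7+15, 11+31) = Beta(22, 42).
Mode = (22−1)/(22+42−2) = 21/62 = 0.339.
Mean = 22/(22+42) = 22/64 = 0.344.
Squared-error loss ⇒ the optimal estimator is the posterior mean.

0.344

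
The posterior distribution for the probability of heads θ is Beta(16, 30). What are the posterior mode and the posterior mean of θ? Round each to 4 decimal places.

Mode = (16−1)/(16+30−2) = 15/44 = 0.3409.
Mean = 16/(16+30) = 16/46 = 0.3478.

posterior mode = 0.3409, posterior mean = 0.3478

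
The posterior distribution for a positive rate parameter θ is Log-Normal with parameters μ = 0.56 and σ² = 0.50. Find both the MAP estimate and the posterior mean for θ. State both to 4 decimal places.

θ_MAP = 1.0618, E[θ|data] = 2.2479

Mode = exp(μ − σ²) = exp(0.06) = 1.0618.
Mean = exp(μ + σ²/2) = exp(0.810) = 2.2479.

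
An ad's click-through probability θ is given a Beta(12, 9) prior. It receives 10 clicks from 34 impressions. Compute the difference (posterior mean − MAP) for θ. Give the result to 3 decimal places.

0.004

Posterior: Beta(12+10, 9+24) = Beta(22, 33).
Mode = (22−1)/(22+33−2) = 21/53 = 0.396.
Mean = 22/(22+33) = 22/55 = 0.400.
Difference = 0.400 − 0.396 = 0.004.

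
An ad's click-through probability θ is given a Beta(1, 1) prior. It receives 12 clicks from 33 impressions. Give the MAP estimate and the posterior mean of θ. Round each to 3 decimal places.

MAP estimate = 0.364, posterior mean = 0.371

Posterior: Beta(1+12, 1+21) = Beta(13, 22).
Mode = (13−1)/(13+22−2) = 12/33 = 0.364.
Mean = 13/(13+22) = 13/35 = 0.371.
Mean > mode: the posterior has a right tail.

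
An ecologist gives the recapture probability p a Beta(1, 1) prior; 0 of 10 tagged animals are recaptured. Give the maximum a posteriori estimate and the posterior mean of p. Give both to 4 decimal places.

p_MAP = 0.0000, E[p|data] = 0.0833

Posterior: Beta(1+0, 1+10) = Beta(1, 11).
Since α = 1 ≤ 1 and β > 1, the Beta density is monotone decreasing on [0,1]; the mode is at 0.
Mean = 1/(1+11) = 0.0833.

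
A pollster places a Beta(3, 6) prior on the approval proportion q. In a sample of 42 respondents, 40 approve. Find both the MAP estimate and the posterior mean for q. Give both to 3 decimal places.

MAP estimate = 0.857, posterior mean = 0.843

Posterior: Beta(3+40, 6+2) = Beta(43, 8).
Mode = (43−1)/(43+8−2) = 42/49 = 0.857.
Mean = 43/(43+8) = 43/51 = 0.843.
The posterior is left-skewed, so the mode exceeds the mean.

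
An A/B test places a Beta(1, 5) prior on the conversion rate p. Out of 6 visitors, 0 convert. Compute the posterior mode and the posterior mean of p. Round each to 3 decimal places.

MAP = 0.000; posterior mean = 0.083

Posterior: Beta(1+0, 5+6) = Beta(1, 11).
Since α = 1 ≤ 1 and β > 1, the Beta density is monotone decreasing on [0,1]; the mode is at 0.
Mean = 1/(1+11) = 0.083.
Mean > mode: the posterior has a right tail.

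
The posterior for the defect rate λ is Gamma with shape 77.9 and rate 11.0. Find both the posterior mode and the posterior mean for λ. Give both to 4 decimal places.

λ_MAP = 6.9909, E[λ|data] = 7.0818

Mode = (α−1)/β = 76.9/11.0 = 6.9909.
Mean = α/β = 77.9/11.0 = 7.0818.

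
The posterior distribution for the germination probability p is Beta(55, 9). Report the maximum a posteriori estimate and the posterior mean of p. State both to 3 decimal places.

MAP = 0.871; posterior mean = 0.859

Mode = (55−1)/(55+9−2) = 54/62 = 0.871.
Mean = 55/(55+9) = 55/64 = 0.859.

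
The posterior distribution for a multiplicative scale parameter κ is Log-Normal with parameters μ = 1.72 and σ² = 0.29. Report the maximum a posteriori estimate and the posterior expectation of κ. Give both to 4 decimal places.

MAP: 4.1787. Posterior mean: 6.4559.

Mode = exp(μ − σ²) = exp(1.43) = 4.1787.
Mean = exp(μ + σ²/2) = exp(1.865) = 6.4559.
The mean is pulled above the mode by the posterior's right skew.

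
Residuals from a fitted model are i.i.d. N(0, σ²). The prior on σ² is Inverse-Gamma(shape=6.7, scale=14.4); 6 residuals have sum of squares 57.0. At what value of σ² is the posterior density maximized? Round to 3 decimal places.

Posterior: Inverse-Gamma(shape = 6.7+6/2 = 9.7, scale = 14.4+57.0/2 = 42.9).
Mode = β/(α+1) = 42.9/10.7 = 4.009.
Mean = β/(α−1) = 42.9/8.7 = 4.931.
This is the posterior mode — the MAP estimate.

4.009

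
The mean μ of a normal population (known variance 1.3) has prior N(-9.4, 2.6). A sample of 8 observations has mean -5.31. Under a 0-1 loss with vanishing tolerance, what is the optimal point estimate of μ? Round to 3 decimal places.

Posterior for μ is Normal. Precision-weighted mean: (1/2.6·-9.4 + 8/1.3·-5.31) / (1/2.6 + 8/1.3) = -5.551.
A Normal posterior is symmetric, so mode = mean.
This is the posterior mode — the MAP estimate.

-5.551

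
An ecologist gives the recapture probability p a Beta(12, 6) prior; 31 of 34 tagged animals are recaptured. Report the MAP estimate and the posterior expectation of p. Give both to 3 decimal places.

MAP = 0.840, posterior mean = 0.827

Posterior: Beta(12+31, 6+3) = Beta(43, 9).
Mode = (43−1)/(43+9−2) = 42/50 = 0.840.
Mean = 43/(43+9) = 43/52 = 0.827.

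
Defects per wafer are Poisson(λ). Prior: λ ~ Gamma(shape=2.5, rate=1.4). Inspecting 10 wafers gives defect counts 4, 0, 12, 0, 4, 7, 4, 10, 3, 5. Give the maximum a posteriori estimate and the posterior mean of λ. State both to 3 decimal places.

MAP = 4.430, posterior mean = 4.518

Σ counts = 49. Posterior: Gamma(shape = 2.5+49 = 51.5, rate = 1.4+10 = 11.4).
Mode = (α−1)/β = 50.5/11.4 = 4.430.
Mean = α/β = 51.5/11.4 = 4.518.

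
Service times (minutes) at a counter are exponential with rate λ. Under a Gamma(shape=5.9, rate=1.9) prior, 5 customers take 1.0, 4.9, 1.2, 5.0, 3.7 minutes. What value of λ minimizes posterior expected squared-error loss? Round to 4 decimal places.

0.6158

Σ times = 15.8. Posterior: Gamma(shape = 5.9+5 = 10.9, rate = 1.9+15.8 = 17.7).
Mode = (α−1)/β = 9.9/17.7 = 0.5593.
Mean = α/β = 10.9/17.7 = 0.6158.
Squared-error loss ⇒ the optimal estimator is the posterior mean.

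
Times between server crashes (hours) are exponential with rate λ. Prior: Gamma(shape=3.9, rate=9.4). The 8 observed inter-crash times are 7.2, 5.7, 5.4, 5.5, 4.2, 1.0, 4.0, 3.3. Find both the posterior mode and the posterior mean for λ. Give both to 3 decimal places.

posterior mode = 0.239, posterior mean = 0.260

Σ times = 36.3. Posterior: Gamma(shape = 3.9+8 = 11.9, rate = 9.4+36.3 = 45.7).
Mode = (α−1)/β = 10.9/45.7 = 0.239.
Mean = α/β = 11.9/45.7 = 0.260.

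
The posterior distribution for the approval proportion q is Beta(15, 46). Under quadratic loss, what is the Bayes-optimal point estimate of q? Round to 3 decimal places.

Mode = (15−1)/(15+46−2) = 14/59 = 0.237.
Mean = 15/(15+46) = 15/61 = 0.246.
Quadratic loss ⇒ the optimal estimator is the posterior mean.

0.246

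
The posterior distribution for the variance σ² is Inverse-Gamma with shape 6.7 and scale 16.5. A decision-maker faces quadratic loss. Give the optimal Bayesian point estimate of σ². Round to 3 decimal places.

Mode = β/(α+1) = 16.5/7.7 = 2.143.
Mean = β/(α−1) = 16.5/5.7 = 2.895.
Quadratic loss ⇒ the optimal estimator is the posterior mean.

2.895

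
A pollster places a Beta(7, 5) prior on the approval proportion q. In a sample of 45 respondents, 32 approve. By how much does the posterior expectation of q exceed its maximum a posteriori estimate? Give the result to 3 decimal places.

Posterior: Beta(7+32, 5+13) = Beta(39, 18).
Mode = (39−1)/(39+18−2) = 38/55 = 0.691.
Mean = 39/(39+18) = 39/57 = 0.684.
Difference = 0.684 − 0.691 = -0.007.

-0.007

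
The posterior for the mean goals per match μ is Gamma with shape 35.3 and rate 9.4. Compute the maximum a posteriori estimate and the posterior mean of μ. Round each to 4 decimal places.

Mode = (α−1)/β = 34.3/9.4 = 3.6489.
Mean = α/β = 35.3/9.4 = 3.7553.

maximum a posteriori estimate = 3.6489, posterior mean = 3.7553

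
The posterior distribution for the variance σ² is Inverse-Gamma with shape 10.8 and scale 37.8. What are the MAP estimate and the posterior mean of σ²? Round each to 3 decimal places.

MAP estimate = 3.203, posterior mean = 3.857

Mode = β/(α+1) = 37.8/11.8 = 3.203.
Mean = β/(α−1) = 37.8/9.8 = 3.857.
The posterior is right-skewed, so the mean exceeds the mode.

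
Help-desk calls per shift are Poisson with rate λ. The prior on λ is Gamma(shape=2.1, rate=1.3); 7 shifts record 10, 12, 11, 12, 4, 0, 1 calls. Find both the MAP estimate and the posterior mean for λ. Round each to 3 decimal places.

MAP estimate = 6.157, posterior mean = 6.277

Σ counts = 50. Posterior: Gamma(shape = 2.1+50 = 52.1, rate = 1.3+7 = 8.3).
Mode = (α−1)/β = 51.1/8.3 = 6.157.
Mean = α/β = 52.1/8.3 = 6.277.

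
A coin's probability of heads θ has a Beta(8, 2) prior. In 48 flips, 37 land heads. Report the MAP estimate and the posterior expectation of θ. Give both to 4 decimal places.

θ_MAP = 0.7857, E[θ|data] = 0.7759

Posterior: Beta(8+37, 2+11) = Beta(45, 13).
Mode = (45−1)/(45+13−2) = 44/56 = 0.7857.
Mean = 45/(45+13) = 45/58 = 0.7759.
The mean is pulled below the mode by the posterior's left skew.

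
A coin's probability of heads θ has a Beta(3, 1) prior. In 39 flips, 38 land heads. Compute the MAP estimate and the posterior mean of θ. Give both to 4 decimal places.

Posterior: Beta(3+38, 1+1) = Beta(41, 2).
Mode = (41−1)/(41+2−2) = 40/41 = 0.9756.
Mean = 41/(41+2) = 41/43 = 0.9535.

MAP estimate = 0.9756, posterior mean = 0.9535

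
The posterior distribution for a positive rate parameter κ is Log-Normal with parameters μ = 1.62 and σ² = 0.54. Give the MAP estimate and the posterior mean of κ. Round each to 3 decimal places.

Mode = exp(μ − σ²) = exp(1.08) = 2.945.
Mean = exp(μ + σ²/2) = exp(1.890) = 6.619.

MAP = 2.945; posterior mean = 6.619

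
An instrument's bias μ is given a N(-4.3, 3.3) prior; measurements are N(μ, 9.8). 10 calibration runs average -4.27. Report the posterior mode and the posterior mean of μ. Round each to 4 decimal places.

Posterior for μ is Normal. Precision-weighted mean: (1/3.3·-4.3 + 10/9.8·-4.27) / (1/3.3 + 10/9.8) = -4.2769.
A Normal posterior is symmetric, so mode = mean.

MAP: -4.2769. Posterior mean: -4.2769.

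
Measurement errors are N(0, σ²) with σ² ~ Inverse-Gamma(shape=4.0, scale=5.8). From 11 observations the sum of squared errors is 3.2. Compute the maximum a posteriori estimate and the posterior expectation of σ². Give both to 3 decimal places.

MAP = 0.705; posterior mean = 0.871

Posterior: Inverse-Gamma(shape = 4.0+11/2 = 9.5, scale = 5.8+3.2/2 = 7.4).
Mode = β/(α+1) = 7.4/10.5 = 0.705.
Mean = β/(α−1) = 7.4/8.5 = 0.871.
The posterior is right-skewed, so the mean exceeds the mode.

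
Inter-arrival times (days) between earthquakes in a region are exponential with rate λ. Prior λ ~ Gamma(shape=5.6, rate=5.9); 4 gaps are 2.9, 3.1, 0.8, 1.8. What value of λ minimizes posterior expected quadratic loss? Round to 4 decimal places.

Σ times = 8.6. Posterior: Gamma(shape = 5.6+4 = 9.6, rate = 5.9+8.6 = 14.5).
Mode = (α−1)/β = 8.6/14.5 = 0.5931.
Mean = α/β = 9.6/14.5 = 0.6621.
Quadratic loss ⇒ the optimal estimator is the posterior mean.

0.6621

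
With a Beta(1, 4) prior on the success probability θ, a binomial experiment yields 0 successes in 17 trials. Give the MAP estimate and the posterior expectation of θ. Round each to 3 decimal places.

Posterior: Beta(1+0, 4+17) = Beta(1, 21).
Since α = 1 ≤ 1 and β > 1, the Beta density is monotone decreasing on [0,1]; the mode is at 0.
Mean = 1/(1+21) = 0.045.

MAP = 0.000, posterior mean = 0.045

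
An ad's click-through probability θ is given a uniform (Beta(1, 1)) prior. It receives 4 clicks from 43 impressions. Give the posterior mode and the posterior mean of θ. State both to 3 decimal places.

MAP: 0.093. Posterior mean: 0.111.

Posterior: Beta(1+4, 1+39) = Beta(5, 40).
Mode = (5−1)/(5+40−2) = 4/43 = 0.093.
With a flat prior the MAP equals the MLE, 4/43.
Mean = 5/(5+40) = 5/45 = 0.111.
Right-skewed posterior ⇒ mode < mean.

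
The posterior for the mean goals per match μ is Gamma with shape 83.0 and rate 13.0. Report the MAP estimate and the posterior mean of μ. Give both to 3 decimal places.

Mode = (α−1)/β = 82.0/13.0 = 6.308.
Mean = α/β = 83.0/13.0 = 6.385.
Right-skewed posterior ⇒ mode < mean.

MAP estimate = 6.308, posterior mean = 6.385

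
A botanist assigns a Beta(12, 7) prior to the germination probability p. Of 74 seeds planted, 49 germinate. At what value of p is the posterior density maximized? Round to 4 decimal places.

0.6593

Posterior: Beta(12+49, 7+25) = Beta(61, 32).
Mode = (61−1)/(61+32−2) = 60/91 = 0.6593.
Mean = 61/(61+32) = 61/93 = 0.6559.
This is the posterior mode — the MAP estimate.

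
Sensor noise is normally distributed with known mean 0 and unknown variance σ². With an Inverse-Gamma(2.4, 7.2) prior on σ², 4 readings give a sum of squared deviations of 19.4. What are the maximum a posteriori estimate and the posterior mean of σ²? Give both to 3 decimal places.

MAP = 3.130; posterior mean = 4.971

Posterior: Inverse-Gamma(shape = 2.4+4/2 = 4.4, scale = 7.2+19.4/2 = 16.9).
Mode = β/(α+1) = 16.9/5.4 = 3.130.
Mean = β/(α−1) = 16.9/3.4 = 4.971.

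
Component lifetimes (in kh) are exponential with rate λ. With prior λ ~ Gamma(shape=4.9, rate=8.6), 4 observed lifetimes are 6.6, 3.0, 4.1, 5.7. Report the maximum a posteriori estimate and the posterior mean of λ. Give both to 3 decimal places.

Σ times = 19.4. Posterior: Gamma(shape = 4.9+4 = 8.9, rate = 8.6+19.4 = 28.0).
Mode = (α−1)/β = 7.9/28.0 = 0.282.
Mean = α/β = 8.9/28.0 = 0.318.
The posterior is right-skewed, so the mean exceeds the mode.

MAP: 0.282. Posterior mean: 0.318.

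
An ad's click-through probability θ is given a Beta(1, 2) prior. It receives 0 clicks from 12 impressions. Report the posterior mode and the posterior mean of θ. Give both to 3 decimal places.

Posterior: Beta(1+0, 2+12) = Beta(1, 14).
Since α = 1 ≤ 1 and β > 1, the Beta density is monotone decreasing on [0,1]; the mode is at 0.
Mean = 1/(1+14) = 0.067.
The mean is pulled above the mode by the posterior's right skew.

posterior mode = 0.000, posterior mean = 0.067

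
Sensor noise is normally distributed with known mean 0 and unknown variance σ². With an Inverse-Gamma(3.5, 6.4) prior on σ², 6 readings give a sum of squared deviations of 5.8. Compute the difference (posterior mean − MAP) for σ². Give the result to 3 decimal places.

0.451

Posterior: Inverse-Gamma(shape = 3.5+6/2 = 6.5, scale = 6.4+5.8/2 = 9.3).
Mode = β/(α+1) = 9.3/7.5 = 1.240.
Mean = β/(α−1) = 9.3/5.5 = 1.691.
Difference = 1.691 − 1.240 = 0.451.
Mean > mode: the posterior has a right tail.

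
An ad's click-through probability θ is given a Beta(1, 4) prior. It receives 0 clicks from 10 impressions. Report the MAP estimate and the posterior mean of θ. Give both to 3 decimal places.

Posterior: Beta(1+0, 4+10) = Beta(1, 14).
Since α = 1 ≤ 1 and β > 1, the Beta density is monotone decreasing on [0,1]; the mode is at 0.
Mean = 1/(1+14) = 0.067.

θ_MAP = 0.000, E[θ|data] = 0.067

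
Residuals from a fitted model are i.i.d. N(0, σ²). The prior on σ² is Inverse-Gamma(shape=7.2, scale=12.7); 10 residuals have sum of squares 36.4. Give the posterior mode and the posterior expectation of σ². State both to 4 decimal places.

MAP = 2.3409, posterior mean = 2.7589

Posterior: Inverse-Gamma(shape = 7.2+10/2 = 12.2, scale = 12.7+36.4/2 = 30.9).
Mode = β/(α+1) = 30.9/13.2 = 2.3409.
Mean = β/(α−1) = 30.9/11.2 = 2.7589.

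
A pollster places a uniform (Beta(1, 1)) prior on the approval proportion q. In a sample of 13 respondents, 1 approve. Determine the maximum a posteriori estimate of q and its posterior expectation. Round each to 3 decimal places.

MAP = 0.077; posterior mean = 0.133

Posterior: Beta(1+1, 1+12) = Beta(2, 13).
Mode = (2−1)/(2+13−2) = 1/13 = 0.077.
With a flat prior the MAP equals the MLE, 1/13.
Mean = 2/(2+13) = 2/15 = 0.133.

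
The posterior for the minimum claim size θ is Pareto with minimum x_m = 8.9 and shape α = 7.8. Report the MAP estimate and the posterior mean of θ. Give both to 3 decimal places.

MAP = 8.900; posterior mean = 10.209

The Pareto density is strictly decreasing on [x_m, ∞), so the mode is x_m = 8.900.
Mean = α·x_m/(α−1) = 7.8·8.9/6.8 = 10.209.
Mean > mode: the posterior has a right tail.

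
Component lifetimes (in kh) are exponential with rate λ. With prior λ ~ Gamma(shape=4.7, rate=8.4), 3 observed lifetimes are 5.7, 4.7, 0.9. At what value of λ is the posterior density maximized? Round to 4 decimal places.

Σ times = 11.3. Posterior: Gamma(shape = 4.7+3 = 7.7, rate = 8.4+11.3 = 19.7).
Mode = (α−1)/β = 6.7/19.7 = 0.3401.
Mean = α/β = 7.7/19.7 = 0.3909.
This is the posterior mode — the MAP estimate.

0.3401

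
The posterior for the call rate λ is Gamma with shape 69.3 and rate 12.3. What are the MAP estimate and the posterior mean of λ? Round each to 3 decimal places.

MAP estimate = 5.553, posterior mean = 5.634

Mode = (α−1)/β = 68.3/12.3 = 5.553.
Mean = α/β = 69.3/12.3 = 5.634.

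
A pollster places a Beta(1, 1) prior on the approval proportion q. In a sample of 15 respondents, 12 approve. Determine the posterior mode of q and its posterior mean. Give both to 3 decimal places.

q_MAP = 0.800, E[q|data] = 0.765

Posterior: Beta(1+12, 1+3) = Beta(13, 4).
Mode = (13−1)/(13+4−2) = 12/15 = 0.800.
With a flat prior the MAP equals the MLE, 12/15.
Mean = 13/(13+4) = 13/17 = 0.765.
The mean is pulled below the mode by the posterior's left skew.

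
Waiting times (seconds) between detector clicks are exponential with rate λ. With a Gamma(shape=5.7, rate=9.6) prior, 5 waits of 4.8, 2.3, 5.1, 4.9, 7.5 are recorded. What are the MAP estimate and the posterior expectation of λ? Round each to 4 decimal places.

Σ times = 24.6. Posterior: Gamma(shape = 5.7+5 = 10.7, rate = 9.6+24.6 = 34.2).
Mode = (α−1)/β = 9.7/34.2 = 0.2836.
Mean = α/β = 10.7/34.2 = 0.3129.

MAP = 0.2836; posterior mean = 0.3129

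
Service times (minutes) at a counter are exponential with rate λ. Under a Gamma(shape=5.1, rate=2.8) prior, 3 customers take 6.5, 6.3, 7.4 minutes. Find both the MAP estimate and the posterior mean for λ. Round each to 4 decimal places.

MAP = 0.3087, posterior mean = 0.3522

Σ times = 20.2. Posterior: Gamma(shape = 5.1+3 = 8.1, rate = 2.8+20.2 = 23.0).
Mode = (α−1)/β = 7.1/23.0 = 0.3087.
Mean = α/β = 8.1/23.0 = 0.3522.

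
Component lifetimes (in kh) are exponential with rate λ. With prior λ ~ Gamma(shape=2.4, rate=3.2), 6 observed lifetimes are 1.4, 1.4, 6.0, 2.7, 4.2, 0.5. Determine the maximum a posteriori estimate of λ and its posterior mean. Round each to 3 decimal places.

Σ times = 16.2. Posterior: Gamma(shape = 2.4+6 = 8.4, rate = 3.2+16.2 = 19.4).
Mode = (α−1)/β = 7.4/19.4 = 0.381.
Mean = α/β = 8.4/19.4 = 0.433.
The mean is pulled above the mode by the posterior's right skew.

MAP = 0.381, posterior mean = 0.433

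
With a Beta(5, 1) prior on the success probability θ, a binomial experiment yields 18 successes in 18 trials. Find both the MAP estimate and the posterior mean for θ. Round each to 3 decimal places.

Posterior: Beta(5+18, 1+0) = Beta(23, 1).
Since β = 1 ≤ 1 and α > 1, the Beta density is monotone increasing on [0,1]; the mode is at 1.
Mean = 23/(23+1) = 0.958.

MAP = 1.000; posterior mean = 0.958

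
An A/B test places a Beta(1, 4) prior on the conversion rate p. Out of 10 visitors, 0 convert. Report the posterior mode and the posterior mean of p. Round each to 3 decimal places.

posterior mode = 0.000, posterior mean = 0.067

Posterior: Beta(1+0, 4+10) = Beta(1, 14).
Since α = 1 ≤ 1 and β > 1, the Beta density is monotone decreasing on [0,1]; the mode is at 0.
Mean = 1/(1+14) = 0.067.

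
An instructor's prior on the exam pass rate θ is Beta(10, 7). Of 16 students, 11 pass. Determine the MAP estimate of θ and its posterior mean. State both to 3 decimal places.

Posterior: Beta(10+11, 7+5) = Beta(21, 12).
Mode = (21−1)/(21+12−2) = 20/31 = 0.645.
Mean = 21/(21+12) = 21/33 = 0.636.

MAP = 0.645, posterior mean = 0.636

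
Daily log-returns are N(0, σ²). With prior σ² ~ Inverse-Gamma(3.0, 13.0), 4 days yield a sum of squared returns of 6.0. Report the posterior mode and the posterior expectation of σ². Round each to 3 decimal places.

Posterior: Inverse-Gamma(shape = 3.0+4/2 = 5.0, scale = 13.0+6.0/2 = 16.0).
Mode = β/(α+1) = 16.0/6.0 = 2.667.
Mean = β/(α−1) = 16.0/4.0 = 4.000.

σ²_MAP = 2.667, E[σ²|data] = 4.000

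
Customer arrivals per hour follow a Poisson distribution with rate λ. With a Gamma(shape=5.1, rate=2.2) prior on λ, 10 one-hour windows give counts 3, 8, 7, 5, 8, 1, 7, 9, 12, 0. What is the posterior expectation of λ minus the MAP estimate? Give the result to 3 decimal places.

0.082

Σ counts = 60. Posterior: Gamma(shape = 5.1+60 = 65.1, rate = 2.2+10 = 12.2).
Mode = (α−1)/β = 64.1/12.2 = 5.254.
Mean = α/β = 65.1/12.2 = 5.336.
Difference = 5.336 − 5.254 = 0.082.
Right-skewed posterior ⇒ mode < mean.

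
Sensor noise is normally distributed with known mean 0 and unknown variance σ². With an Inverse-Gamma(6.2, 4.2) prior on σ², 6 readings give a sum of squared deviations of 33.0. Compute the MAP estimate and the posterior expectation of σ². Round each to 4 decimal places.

Posterior: Inverse-Gamma(shape = 6.2+6/2 = 9.2, scale = 4.2+33.0/2 = 20.7).
Mode = β/(α+1) = 20.7/10.2 = 2.0294.
Mean = β/(α−1) = 20.7/8.2 = 2.5244.

MAP = 2.0294; posterior mean = 2.5244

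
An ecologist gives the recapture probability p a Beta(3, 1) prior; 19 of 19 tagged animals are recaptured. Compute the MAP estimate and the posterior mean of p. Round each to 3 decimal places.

MAP = 1.000; posterior mean = 0.957

Posterior: Beta(3+19, 1+0) = Beta(22, 1).
Since β = 1 ≤ 1 and α > 1, the Beta density is monotone increasing on [0,1]; the mode is at 1.
Mean = 22/(22+1) = 0.957.
The posterior is left-skewed, so the mode exceeds the mean.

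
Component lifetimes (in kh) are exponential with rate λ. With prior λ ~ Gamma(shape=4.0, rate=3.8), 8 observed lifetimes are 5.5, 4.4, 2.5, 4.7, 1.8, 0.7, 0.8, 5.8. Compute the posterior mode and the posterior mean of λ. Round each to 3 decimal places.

MAP = 0.367; posterior mean = 0.400

Σ times = 26.2. Posterior: Gamma(shape = 4.0+8 = 12.0, rate = 3.8+26.2 = 30.0).
Mode = (α−1)/β = 11.0/30.0 = 0.367.
Mean = α/β = 12.0/30.0 = 0.400.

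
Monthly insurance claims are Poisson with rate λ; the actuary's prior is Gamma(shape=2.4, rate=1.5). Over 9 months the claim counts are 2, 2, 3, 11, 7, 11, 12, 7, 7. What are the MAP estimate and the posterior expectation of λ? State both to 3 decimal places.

MAP = 6.038, posterior mean = 6.133

Σ counts = 62. Posterior: Gamma(shape = 2.4+62 = 64.4, rate = 1.5+9 = 10.5).
Mode = (α−1)/β = 63.4/10.5 = 6.038.
Mean = α/β = 64.4/10.5 = 6.133.
The mean is pulled above the mode by the posterior's right skew.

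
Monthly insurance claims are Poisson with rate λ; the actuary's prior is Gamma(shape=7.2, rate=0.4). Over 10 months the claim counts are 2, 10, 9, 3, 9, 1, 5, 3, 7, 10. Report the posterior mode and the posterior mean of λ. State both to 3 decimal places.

Σ counts = 59. Posterior: Gamma(shape = 7.2+59 = 66.2, rate = 0.4+10 = 10.4).
Mode = (α−1)/β = 65.2/10.4 = 6.269.
Mean = α/β = 66.2/10.4 = 6.365.
Mean > mode: the posterior has a right tail.

λ_MAP = 6.269, E[λ|data] = 6.365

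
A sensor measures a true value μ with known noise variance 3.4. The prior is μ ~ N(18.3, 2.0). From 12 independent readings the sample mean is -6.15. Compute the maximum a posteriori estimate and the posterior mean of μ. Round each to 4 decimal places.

Posterior for μ is Normal. Precision-weighted mean: (1/2.0·18.3 + 12/3.4·-6.15) / (1/2.0 + 12/3.4) = -3.1161.
A Normal posterior is symmetric, so mode = mean.

MAP = -3.1161, posterior mean = -3.1161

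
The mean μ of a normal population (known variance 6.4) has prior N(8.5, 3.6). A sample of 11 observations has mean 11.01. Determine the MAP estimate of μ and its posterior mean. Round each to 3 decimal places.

Posterior for μ is Normal. Precision-weighted mean: (1/3.6·8.5 + 11/6.4·11.01) / (1/3.6 + 11/6.4) = 10.661.
A Normal posterior is symmetric, so mode = mean.

MAP = 10.661; posterior mean = 10.661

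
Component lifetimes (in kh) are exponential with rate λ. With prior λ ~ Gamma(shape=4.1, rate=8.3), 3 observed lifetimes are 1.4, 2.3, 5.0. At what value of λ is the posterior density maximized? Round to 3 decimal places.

Σ times = 8.7. Posterior: Gamma(shape = 4.1+3 = 7.1, rate = 8.3+8.7 = 17.0).
Mode = (α−1)/β = 6.1/17.0 = 0.359.
Mean = α/β = 7.1/17.0 = 0.418.
This is the posterior mode — the MAP estimate.

0.359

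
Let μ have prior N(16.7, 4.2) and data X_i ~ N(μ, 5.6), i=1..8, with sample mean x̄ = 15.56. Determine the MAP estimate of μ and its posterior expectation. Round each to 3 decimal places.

Posterior for μ is Normal. Precision-weighted mean: (1/4.2·16.7 + 8/5.6·15.56) / (1/4.2 + 8/5.6) = 15.723.
A Normal posterior is symmetric, so mode = mean.

μ_MAP = 15.723, E[μ|data] = 15.723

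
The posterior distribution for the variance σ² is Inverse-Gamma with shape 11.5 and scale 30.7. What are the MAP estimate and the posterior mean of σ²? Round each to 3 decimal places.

σ²_MAP = 2.456, E[σ²|data] = 2.924

Mode = β/(α+1) = 30.7/12.5 = 2.456.
Mean = β/(α−1) = 30.7/10.5 = 2.924.
The posterior is right-skewed, so the mean exceeds the mode.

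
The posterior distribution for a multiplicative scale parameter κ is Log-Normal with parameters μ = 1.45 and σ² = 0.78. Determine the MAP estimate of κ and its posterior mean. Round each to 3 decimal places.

Mode = exp(μ − σ²) = exp(0.67) = 1.954.
Mean = exp(μ + σ²/2) = exp(1.840) = 6.297.

MAP = 1.954; posterior mean = 6.297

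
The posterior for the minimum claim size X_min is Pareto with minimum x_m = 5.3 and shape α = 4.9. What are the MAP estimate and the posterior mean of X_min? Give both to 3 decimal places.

X_min_MAP = 5.300, E[X_min|data] = 6.659

The Pareto density is strictly decreasing on [x_m, ∞), so the mode is x_m = 5.300.
Mean = α·x_m/(α−1) = 4.9·5.3/3.9 = 6.659.
Right-skewed posterior ⇒ mode < mean.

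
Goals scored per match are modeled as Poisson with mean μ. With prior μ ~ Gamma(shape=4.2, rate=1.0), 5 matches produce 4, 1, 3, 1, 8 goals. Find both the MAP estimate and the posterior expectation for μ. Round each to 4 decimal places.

MAP = 3.3667, posterior mean = 3.5333

Σ counts = 17. Posterior: Gamma(shape = 4.2+17 = 21.2, rate = 1.0+5 = 6.0).
Mode = (α−1)/β = 20.2/6.0 = 3.3667.
Mean = α/β = 21.2/6.0 = 3.5333.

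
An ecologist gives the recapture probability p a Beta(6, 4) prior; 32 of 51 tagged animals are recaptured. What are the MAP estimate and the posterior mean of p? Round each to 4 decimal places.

MAP estimate = 0.6271, posterior mean = 0.6230

Posterior: Beta(6+32, 4+19) = Beta(38, 23).
Mode = (38−1)/(38+23−2) = 37/59 = 0.6271.
Mean = 38/(38+23) = 38/61 = 0.6230.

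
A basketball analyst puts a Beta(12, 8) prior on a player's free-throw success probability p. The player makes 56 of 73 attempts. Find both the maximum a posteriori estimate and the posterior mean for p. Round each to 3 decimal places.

Posterior: Beta(12+56, 8+17) = Beta(68, 25).
Mode = (68−1)/(68+25−2) = 67/91 = 0.736.
Mean = 68/(68+25) = 68/93 = 0.731.

MAP: 0.736. Posterior mean: 0.731.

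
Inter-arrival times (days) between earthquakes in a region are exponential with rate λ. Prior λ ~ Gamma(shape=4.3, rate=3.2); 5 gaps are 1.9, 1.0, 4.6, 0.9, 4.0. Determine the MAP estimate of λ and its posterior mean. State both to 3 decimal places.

λ_MAP = 0.532, E[λ|data] = 0.596

Σ times = 12.4. Posterior: Gamma(shape = 4.3+5 = 9.3, rate = 3.2+12.4 = 15.6).
Mode = (α−1)/β = 8.3/15.6 = 0.532.
Mean = α/β = 9.3/15.6 = 0.596.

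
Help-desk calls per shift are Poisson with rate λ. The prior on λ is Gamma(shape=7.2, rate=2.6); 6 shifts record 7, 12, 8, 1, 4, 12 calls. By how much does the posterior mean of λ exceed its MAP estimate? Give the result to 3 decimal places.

0.116

Σ counts = 44. Posterior: Gamma(shape = 7.2+44 = 51.2, rate = 2.6+6 = 8.6).
Mode = (α−1)/β = 50.2/8.6 = 5.837.
Mean = α/β = 51.2/8.6 = 5.953.
Difference = 5.953 − 5.837 = 0.116.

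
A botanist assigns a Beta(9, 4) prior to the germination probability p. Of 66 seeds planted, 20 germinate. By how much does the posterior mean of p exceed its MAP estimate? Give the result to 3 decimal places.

0.003

Posterior: Beta(9+20, 4+46) = Beta(29, 50).
Mode = (29−1)/(29+50−2) = 28/77 = 0.364.
Mean = 29/(29+50) = 29/79 = 0.367.
Difference = 0.367 − 0.364 = 0.003.
The posterior is right-skewed, so the mean exceeds the mode.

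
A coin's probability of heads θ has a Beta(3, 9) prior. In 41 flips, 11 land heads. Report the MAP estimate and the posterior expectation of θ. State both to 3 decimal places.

MAP = 0.255, posterior mean = 0.264

Posterior: Beta(3+11, 9+30) = Beta(14, 39).
Mode = (14−1)/(14+39−2) = 13/51 = 0.255.
Mean = 14/(14+39) = 14/53 = 0.264.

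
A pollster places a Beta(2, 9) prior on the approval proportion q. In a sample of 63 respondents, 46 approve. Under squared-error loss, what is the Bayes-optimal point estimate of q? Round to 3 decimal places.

0.649

Posterior: Beta(2+46, 9+17) = Beta(48, 26).
Mode = (48−1)/(48+26−2) = 47/72 = 0.653.
Mean = 48/(48+26) = 48/74 = 0.649.
Squared-error loss ⇒ the optimal estimator is the posterior mean.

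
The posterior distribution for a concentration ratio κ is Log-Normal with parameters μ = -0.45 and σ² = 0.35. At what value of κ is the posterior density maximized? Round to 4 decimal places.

0.4493

Mode = exp(μ − σ²) = exp(-0.80) = 0.4493.
Mean = exp(μ + σ²/2) = exp(-0.275) = 0.7596.
This is the posterior mode — the MAP estimate.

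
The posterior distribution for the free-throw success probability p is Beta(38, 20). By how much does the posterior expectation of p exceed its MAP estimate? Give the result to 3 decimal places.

Mode = (38−1)/(38+20−2) = 37/56 = 0.661.
Mean = 38/(38+20) = 38/58 = 0.655.
Difference = 0.655 − 0.661 = -0.006.
The mean is pulled below the mode by the posterior's left skew.

-0.006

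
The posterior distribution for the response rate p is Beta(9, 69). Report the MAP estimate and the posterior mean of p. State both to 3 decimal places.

p_MAP = 0.105, E[p|data] = 0.115

Mode = (9−1)/(9+69−2) = 8/76 = 0.105.
Mean = 9/(9+69) = 9/78 = 0.115.
Mean > mode: the posterior has a right tail.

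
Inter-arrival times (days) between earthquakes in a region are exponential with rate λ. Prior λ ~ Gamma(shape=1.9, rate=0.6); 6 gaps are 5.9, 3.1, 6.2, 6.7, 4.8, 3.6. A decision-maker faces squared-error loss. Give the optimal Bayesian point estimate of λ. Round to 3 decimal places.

Σ times = 30.3. Posterior: Gamma(shape = 1.9+6 = 7.9, rate = 0.6+30.3 = 30.9).
Mode = (α−1)/β = 6.9/30.9 = 0.223.
Mean = α/β = 7.9/30.9 = 0.256.
Squared-error loss ⇒ the optimal estimator is the posterior mean.

0.256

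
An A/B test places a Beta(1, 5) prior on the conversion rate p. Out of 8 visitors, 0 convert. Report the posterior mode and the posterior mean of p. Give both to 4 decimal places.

p_MAP = 0.0000, E[p|data] = 0.0714

Posterior: Beta(1+0, 5+8) = Beta(1, 13).
Since α = 1 ≤ 1 and β > 1, the Beta density is monotone decreasing on [0,1]; the mode is at 0.
Mean = 1/(1+13) = 0.0714.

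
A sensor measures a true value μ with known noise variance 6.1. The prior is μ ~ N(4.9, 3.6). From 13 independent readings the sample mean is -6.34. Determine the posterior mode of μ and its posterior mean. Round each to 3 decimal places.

Posterior for μ is Normal. Precision-weighted mean: (1/3.6·4.9 + 13/6.1·-6.34) / (1/3.6 + 13/6.1) = -5.044.
A Normal posterior is symmetric, so mode = mean.

MAP: -5.044. Posterior mean: -5.044.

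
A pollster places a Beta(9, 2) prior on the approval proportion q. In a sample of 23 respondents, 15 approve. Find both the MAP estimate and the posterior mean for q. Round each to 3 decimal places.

Posterior: Beta(9+15, 2+8) = Beta(24, 10).
Mode = (24−1)/(24+10−2) = 23/32 = 0.719.
Mean = 24/(24+10) = 24/34 = 0.706.
Left-skewed posterior ⇒ mean < mode.

MAP = 0.719, posterior mean = 0.706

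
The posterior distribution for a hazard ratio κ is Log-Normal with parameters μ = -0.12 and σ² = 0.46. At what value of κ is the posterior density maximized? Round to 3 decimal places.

Mode = exp(μ − σ²) = exp(-0.58) = 0.560.
Mean = exp(μ + σ²/2) = exp(0.110) = 1.116.
This is the posterior mode — the MAP estimate.

0.560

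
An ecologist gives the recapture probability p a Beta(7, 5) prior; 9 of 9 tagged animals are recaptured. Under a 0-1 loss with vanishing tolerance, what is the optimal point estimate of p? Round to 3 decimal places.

0.789

Posterior: Beta(7+9, 5+0) = Beta(16, 5).
Mode = (16−1)/(16+5−2) = 15/19 = 0.789.
Mean = 16/(16+5) = 16/21 = 0.762.
This is the posterior mode — the MAP estimate.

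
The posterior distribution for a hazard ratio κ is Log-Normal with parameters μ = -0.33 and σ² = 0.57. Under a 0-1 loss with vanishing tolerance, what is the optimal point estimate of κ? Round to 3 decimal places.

Mode = exp(μ − σ²) = exp(-0.90) = 0.407.
Mean = exp(μ + σ²/2) = exp(-0.045) = 0.956.
This is the posterior mode — the MAP estimate.

0.407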